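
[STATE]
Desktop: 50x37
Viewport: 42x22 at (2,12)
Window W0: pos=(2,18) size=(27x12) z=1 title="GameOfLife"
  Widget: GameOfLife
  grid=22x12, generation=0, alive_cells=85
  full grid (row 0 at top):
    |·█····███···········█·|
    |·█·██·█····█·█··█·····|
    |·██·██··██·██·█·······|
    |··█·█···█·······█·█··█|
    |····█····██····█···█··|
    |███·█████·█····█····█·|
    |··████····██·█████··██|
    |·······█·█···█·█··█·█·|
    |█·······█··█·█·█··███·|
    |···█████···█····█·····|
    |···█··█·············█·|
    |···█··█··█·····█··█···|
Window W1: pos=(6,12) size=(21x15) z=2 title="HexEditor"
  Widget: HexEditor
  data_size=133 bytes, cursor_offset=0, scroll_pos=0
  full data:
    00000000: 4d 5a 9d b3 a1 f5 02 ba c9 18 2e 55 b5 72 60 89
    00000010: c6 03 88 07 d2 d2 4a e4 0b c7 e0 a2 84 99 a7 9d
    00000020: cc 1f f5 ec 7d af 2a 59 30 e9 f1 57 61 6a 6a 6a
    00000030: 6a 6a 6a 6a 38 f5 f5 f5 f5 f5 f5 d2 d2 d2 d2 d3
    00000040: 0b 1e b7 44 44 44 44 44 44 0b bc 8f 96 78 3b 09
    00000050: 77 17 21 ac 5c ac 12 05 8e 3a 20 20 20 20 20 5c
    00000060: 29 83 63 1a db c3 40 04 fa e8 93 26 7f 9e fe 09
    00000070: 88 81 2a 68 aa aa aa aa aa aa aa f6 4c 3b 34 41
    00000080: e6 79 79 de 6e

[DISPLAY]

    ┏━━━━━━━━━━━━━━━━━━━┓                 
    ┃ HexEditor         ┃                 
    ┠───────────────────┨                 
    ┃00000000  4D 5a 9d ┃                 
    ┃00000010  c6 03 88 ┃                 
    ┃00000020  cc 1f f5 ┃                 
┏━━━┃00000030  6a 6a 6a ┃━┓               
┃ Ga┃00000040  0b 1e b7 ┃ ┃               
┠───┃00000050  77 17 21 ┃─┨               
┃Gen┃00000060  29 83 63 ┃ ┃               
┃·██┃00000070  88 81 2a ┃ ┃               
┃··█┃00000080  e6 79 79 ┃ ┃               
┃···┃                   ┃ ┃               
┃███┃                   ┃ ┃               
┃··█┗━━━━━━━━━━━━━━━━━━━┛ ┃               
┃·······█·█···█·█··█·█·   ┃               
┃█·······█··█·█·█··███·   ┃               
┗━━━━━━━━━━━━━━━━━━━━━━━━━┛               
                                          
                                          
                                          
                                          


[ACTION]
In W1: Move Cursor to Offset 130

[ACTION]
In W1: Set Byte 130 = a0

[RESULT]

    ┏━━━━━━━━━━━━━━━━━━━┓                 
    ┃ HexEditor         ┃                 
    ┠───────────────────┨                 
    ┃00000000  4d 5a 9d ┃                 
    ┃00000010  c6 03 88 ┃                 
    ┃00000020  cc 1f f5 ┃                 
┏━━━┃00000030  6a 6a 6a ┃━┓               
┃ Ga┃00000040  0b 1e b7 ┃ ┃               
┠───┃00000050  77 17 21 ┃─┨               
┃Gen┃00000060  29 83 63 ┃ ┃               
┃·██┃00000070  88 81 2a ┃ ┃               
┃··█┃00000080  e6 79 A0 ┃ ┃               
┃···┃                   ┃ ┃               
┃███┃                   ┃ ┃               
┃··█┗━━━━━━━━━━━━━━━━━━━┛ ┃               
┃·······█·█···█·█··█·█·   ┃               
┃█·······█··█·█·█··███·   ┃               
┗━━━━━━━━━━━━━━━━━━━━━━━━━┛               
                                          
                                          
                                          
                                          


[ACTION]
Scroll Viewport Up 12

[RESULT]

                                          
                                          
                                          
                                          
                                          
                                          
                                          
                                          
                                          
                                          
                                          
                                          
    ┏━━━━━━━━━━━━━━━━━━━┓                 
    ┃ HexEditor         ┃                 
    ┠───────────────────┨                 
    ┃00000000  4d 5a 9d ┃                 
    ┃00000010  c6 03 88 ┃                 
    ┃00000020  cc 1f f5 ┃                 
┏━━━┃00000030  6a 6a 6a ┃━┓               
┃ Ga┃00000040  0b 1e b7 ┃ ┃               
┠───┃00000050  77 17 21 ┃─┨               
┃Gen┃00000060  29 83 63 ┃ ┃               


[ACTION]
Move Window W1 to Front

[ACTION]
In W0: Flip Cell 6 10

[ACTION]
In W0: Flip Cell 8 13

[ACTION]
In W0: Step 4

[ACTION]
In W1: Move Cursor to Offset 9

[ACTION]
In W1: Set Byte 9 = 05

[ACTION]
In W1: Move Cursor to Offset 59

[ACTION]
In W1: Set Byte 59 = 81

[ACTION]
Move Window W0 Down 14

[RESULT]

                                          
                                          
                                          
                                          
                                          
                                          
                                          
                                          
                                          
                                          
                                          
                                          
    ┏━━━━━━━━━━━━━━━━━━━┓                 
    ┃ HexEditor         ┃                 
    ┠───────────────────┨                 
    ┃00000000  4d 5a 9d ┃                 
    ┃00000010  c6 03 88 ┃                 
    ┃00000020  cc 1f f5 ┃                 
    ┃00000030  6a 6a 6a ┃                 
    ┃00000040  0b 1e b7 ┃                 
    ┃00000050  77 17 21 ┃                 
    ┃00000060  29 83 63 ┃                 


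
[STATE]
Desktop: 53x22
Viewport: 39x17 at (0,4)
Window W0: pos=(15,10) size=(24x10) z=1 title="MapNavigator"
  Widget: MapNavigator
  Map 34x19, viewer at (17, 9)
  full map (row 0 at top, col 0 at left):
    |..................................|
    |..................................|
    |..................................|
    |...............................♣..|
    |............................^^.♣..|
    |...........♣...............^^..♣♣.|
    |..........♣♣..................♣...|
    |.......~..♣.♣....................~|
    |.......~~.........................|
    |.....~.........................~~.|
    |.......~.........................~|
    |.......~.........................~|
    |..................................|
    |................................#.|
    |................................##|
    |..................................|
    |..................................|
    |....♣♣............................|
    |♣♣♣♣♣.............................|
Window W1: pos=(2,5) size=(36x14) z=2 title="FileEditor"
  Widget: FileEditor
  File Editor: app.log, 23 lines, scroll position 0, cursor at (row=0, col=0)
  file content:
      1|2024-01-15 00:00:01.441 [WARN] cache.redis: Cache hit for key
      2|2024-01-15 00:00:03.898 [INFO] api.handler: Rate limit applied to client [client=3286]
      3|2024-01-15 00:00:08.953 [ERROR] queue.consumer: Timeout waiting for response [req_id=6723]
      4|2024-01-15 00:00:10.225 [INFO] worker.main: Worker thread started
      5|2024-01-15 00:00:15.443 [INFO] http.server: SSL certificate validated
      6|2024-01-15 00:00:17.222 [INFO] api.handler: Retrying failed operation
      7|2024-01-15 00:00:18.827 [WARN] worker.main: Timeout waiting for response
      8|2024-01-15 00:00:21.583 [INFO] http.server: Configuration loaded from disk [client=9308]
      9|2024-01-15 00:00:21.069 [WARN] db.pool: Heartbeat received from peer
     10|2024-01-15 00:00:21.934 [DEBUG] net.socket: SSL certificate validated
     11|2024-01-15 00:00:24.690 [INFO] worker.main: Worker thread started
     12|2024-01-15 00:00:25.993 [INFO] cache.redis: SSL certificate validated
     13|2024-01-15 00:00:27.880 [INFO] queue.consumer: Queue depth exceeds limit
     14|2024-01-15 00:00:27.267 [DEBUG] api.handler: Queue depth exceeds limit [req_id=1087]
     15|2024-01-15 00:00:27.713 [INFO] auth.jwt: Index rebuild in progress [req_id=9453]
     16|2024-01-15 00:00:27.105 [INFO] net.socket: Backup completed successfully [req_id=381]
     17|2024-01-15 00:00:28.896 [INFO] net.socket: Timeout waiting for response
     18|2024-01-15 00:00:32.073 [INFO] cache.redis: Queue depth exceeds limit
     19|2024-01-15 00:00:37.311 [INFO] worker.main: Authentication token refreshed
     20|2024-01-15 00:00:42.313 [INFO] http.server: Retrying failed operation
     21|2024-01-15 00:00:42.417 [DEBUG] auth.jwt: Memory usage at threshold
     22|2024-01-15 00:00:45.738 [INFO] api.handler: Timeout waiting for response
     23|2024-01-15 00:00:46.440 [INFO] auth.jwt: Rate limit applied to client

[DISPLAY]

                                       
  ┏━━━━━━━━━━━━━━━━━━━━━━━━━━━━━━━━━━┓ 
  ┃ FileEditor                       ┃ 
  ┠──────────────────────────────────┨ 
  ┃█024-01-15 00:00:01.441 [WARN] ca▲┃ 
  ┃2024-01-15 00:00:03.898 [INFO] ap█┃ 
  ┃2024-01-15 00:00:08.953 [ERROR] q░┃┓
  ┃2024-01-15 00:00:10.225 [INFO] wo░┃┃
  ┃2024-01-15 00:00:15.443 [INFO] ht░┃┨
  ┃2024-01-15 00:00:17.222 [INFO] ap░┃┃
  ┃2024-01-15 00:00:18.827 [WARN] wo░┃┃
  ┃2024-01-15 00:00:21.583 [INFO] ht░┃┃
  ┃2024-01-15 00:00:21.069 [WARN] db░┃┃
  ┃2024-01-15 00:00:21.934 [DEBUG] n▼┃┃
  ┗━━━━━━━━━━━━━━━━━━━━━━━━━━━━━━━━━━┛┃
               ┗━━━━━━━━━━━━━━━━━━━━━━┛
                                       


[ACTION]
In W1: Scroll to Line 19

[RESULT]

                                       
  ┏━━━━━━━━━━━━━━━━━━━━━━━━━━━━━━━━━━┓ 
  ┃ FileEditor                       ┃ 
  ┠──────────────────────────────────┨ 
  ┃2024-01-15 00:00:27.267 [DEBUG] a▲┃ 
  ┃2024-01-15 00:00:27.713 [INFO] au░┃ 
  ┃2024-01-15 00:00:27.105 [INFO] ne░┃┓
  ┃2024-01-15 00:00:28.896 [INFO] ne░┃┃
  ┃2024-01-15 00:00:32.073 [INFO] ca░┃┨
  ┃2024-01-15 00:00:37.311 [INFO] wo░┃┃
  ┃2024-01-15 00:00:42.313 [INFO] ht░┃┃
  ┃2024-01-15 00:00:42.417 [DEBUG] a░┃┃
  ┃2024-01-15 00:00:45.738 [INFO] ap█┃┃
  ┃2024-01-15 00:00:46.440 [INFO] au▼┃┃
  ┗━━━━━━━━━━━━━━━━━━━━━━━━━━━━━━━━━━┛┃
               ┗━━━━━━━━━━━━━━━━━━━━━━┛
                                       


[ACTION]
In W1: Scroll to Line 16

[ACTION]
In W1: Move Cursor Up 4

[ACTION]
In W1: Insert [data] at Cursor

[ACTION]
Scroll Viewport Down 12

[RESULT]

  ┏━━━━━━━━━━━━━━━━━━━━━━━━━━━━━━━━━━┓ 
  ┃ FileEditor                       ┃ 
  ┠──────────────────────────────────┨ 
  ┃2024-01-15 00:00:27.267 [DEBUG] a▲┃ 
  ┃2024-01-15 00:00:27.713 [INFO] au░┃ 
  ┃2024-01-15 00:00:27.105 [INFO] ne░┃┓
  ┃2024-01-15 00:00:28.896 [INFO] ne░┃┃
  ┃2024-01-15 00:00:32.073 [INFO] ca░┃┨
  ┃2024-01-15 00:00:37.311 [INFO] wo░┃┃
  ┃2024-01-15 00:00:42.313 [INFO] ht░┃┃
  ┃2024-01-15 00:00:42.417 [DEBUG] a░┃┃
  ┃2024-01-15 00:00:45.738 [INFO] ap█┃┃
  ┃2024-01-15 00:00:46.440 [INFO] au▼┃┃
  ┗━━━━━━━━━━━━━━━━━━━━━━━━━━━━━━━━━━┛┃
               ┗━━━━━━━━━━━━━━━━━━━━━━┛
                                       
                                       


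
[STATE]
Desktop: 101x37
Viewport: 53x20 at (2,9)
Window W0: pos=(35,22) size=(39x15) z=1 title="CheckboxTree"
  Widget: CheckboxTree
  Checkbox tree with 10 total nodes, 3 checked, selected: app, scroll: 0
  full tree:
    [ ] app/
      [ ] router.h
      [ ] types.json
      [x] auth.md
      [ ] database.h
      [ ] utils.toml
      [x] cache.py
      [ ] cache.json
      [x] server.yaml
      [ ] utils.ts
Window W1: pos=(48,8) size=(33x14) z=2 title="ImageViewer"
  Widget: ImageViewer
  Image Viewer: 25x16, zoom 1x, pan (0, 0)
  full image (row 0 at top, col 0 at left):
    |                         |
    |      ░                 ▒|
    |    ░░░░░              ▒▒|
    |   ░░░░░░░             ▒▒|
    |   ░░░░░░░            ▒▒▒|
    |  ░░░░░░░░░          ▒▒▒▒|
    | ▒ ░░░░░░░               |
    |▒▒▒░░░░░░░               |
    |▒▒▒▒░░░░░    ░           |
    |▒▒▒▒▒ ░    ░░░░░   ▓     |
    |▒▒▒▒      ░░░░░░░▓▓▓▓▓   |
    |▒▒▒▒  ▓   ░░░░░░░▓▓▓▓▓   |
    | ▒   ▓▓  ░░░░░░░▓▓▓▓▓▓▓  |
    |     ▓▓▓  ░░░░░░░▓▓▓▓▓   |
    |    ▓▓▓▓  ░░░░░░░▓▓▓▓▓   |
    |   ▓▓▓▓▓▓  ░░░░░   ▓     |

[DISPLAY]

                                              ┃ Image
                                              ┠──────
                                              ┃      
                                              ┃      
                                              ┃    ░░
                                              ┃   ░░░
                                              ┃   ░░░
                                              ┃  ░░░░
                                              ┃ ▒ ░░░
                                              ┃▒▒▒░░░
                                              ┃▒▒▒▒░░
                                              ┃▒▒▒▒▒ 
                                              ┗━━━━━━
                                 ┏━━━━━━━━━━━━━━━━━━━
                                 ┃ CheckboxTree      
                                 ┠───────────────────
                                 ┃>[-] app/          
                                 ┃   [ ] router.h    
                                 ┃   [ ] types.json  
                                 ┃   [x] auth.md     


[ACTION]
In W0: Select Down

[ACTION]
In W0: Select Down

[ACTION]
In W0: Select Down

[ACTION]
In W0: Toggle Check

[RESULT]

                                              ┃ Image
                                              ┠──────
                                              ┃      
                                              ┃      
                                              ┃    ░░
                                              ┃   ░░░
                                              ┃   ░░░
                                              ┃  ░░░░
                                              ┃ ▒ ░░░
                                              ┃▒▒▒░░░
                                              ┃▒▒▒▒░░
                                              ┃▒▒▒▒▒ 
                                              ┗━━━━━━
                                 ┏━━━━━━━━━━━━━━━━━━━
                                 ┃ CheckboxTree      
                                 ┠───────────────────
                                 ┃ [-] app/          
                                 ┃   [ ] router.h    
                                 ┃   [ ] types.json  
                                 ┃>  [ ] auth.md     


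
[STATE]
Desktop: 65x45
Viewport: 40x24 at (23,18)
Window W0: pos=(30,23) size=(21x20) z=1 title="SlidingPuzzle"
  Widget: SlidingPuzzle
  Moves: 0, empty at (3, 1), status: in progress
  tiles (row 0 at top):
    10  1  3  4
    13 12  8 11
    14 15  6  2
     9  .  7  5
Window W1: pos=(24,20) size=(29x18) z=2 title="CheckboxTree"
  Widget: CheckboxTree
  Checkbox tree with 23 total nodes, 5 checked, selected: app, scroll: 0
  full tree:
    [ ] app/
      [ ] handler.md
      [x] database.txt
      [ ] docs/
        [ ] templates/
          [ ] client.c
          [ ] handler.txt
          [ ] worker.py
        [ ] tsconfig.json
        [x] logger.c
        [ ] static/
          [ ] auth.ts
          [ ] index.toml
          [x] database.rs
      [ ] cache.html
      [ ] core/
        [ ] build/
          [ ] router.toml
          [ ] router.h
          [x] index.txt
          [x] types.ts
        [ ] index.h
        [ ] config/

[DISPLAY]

                                        
                                        
 ┏━━━━━━━━━━━━━━━━━━━━━━━━━━━┓          
 ┃ CheckboxTree              ┃          
 ┠───────────────────────────┨          
 ┃>[-] app/                  ┃          
 ┃   [ ] handler.md          ┃          
 ┃   [x] database.txt        ┃          
 ┃   [-] docs/               ┃          
 ┃     [ ] templates/        ┃          
 ┃       [ ] client.c        ┃          
 ┃       [ ] handler.txt     ┃          
 ┃       [ ] worker.py       ┃          
 ┃     [ ] tsconfig.json     ┃          
 ┃     [x] logger.c          ┃          
 ┃     [-] static/           ┃          
 ┃       [ ] auth.ts         ┃          
 ┃       [ ] index.toml      ┃          
 ┃       [x] database.rs     ┃          
 ┗━━━━━━━━━━━━━━━━━━━━━━━━━━━┛          
       ┃                   ┃            
       ┃                   ┃            
       ┃                   ┃            
       ┃                   ┃            


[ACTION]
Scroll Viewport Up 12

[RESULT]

                                        
                                        
                                        
                                        
                                        
                                        
                                        
                                        
                                        
                                        
                                        
                                        
                                        
                                        
 ┏━━━━━━━━━━━━━━━━━━━━━━━━━━━┓          
 ┃ CheckboxTree              ┃          
 ┠───────────────────────────┨          
 ┃>[-] app/                  ┃          
 ┃   [ ] handler.md          ┃          
 ┃   [x] database.txt        ┃          
 ┃   [-] docs/               ┃          
 ┃     [ ] templates/        ┃          
 ┃       [ ] client.c        ┃          
 ┃       [ ] handler.txt     ┃          


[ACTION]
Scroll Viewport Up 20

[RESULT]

                                        
                                        
                                        
                                        
                                        
                                        
                                        
                                        
                                        
                                        
                                        
                                        
                                        
                                        
                                        
                                        
                                        
                                        
                                        
                                        
 ┏━━━━━━━━━━━━━━━━━━━━━━━━━━━┓          
 ┃ CheckboxTree              ┃          
 ┠───────────────────────────┨          
 ┃>[-] app/                  ┃          


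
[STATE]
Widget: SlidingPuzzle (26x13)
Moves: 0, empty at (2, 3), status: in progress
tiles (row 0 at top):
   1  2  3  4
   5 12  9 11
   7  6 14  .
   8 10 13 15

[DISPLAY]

┌────┬────┬────┬────┐     
│  1 │  2 │  3 │  4 │     
├────┼────┼────┼────┤     
│  5 │ 12 │  9 │ 11 │     
├────┼────┼────┼────┤     
│  7 │  6 │ 14 │    │     
├────┼────┼────┼────┤     
│  8 │ 10 │ 13 │ 15 │     
└────┴────┴────┴────┘     
Moves: 0                  
                          
                          
                          


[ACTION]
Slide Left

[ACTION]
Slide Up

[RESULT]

┌────┬────┬────┬────┐     
│  1 │  2 │  3 │  4 │     
├────┼────┼────┼────┤     
│  5 │ 12 │  9 │ 11 │     
├────┼────┼────┼────┤     
│  7 │  6 │ 14 │ 15 │     
├────┼────┼────┼────┤     
│  8 │ 10 │ 13 │    │     
└────┴────┴────┴────┘     
Moves: 1                  
                          
                          
                          


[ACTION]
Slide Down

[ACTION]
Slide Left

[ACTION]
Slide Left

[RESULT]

┌────┬────┬────┬────┐     
│  1 │  2 │  3 │  4 │     
├────┼────┼────┼────┤     
│  5 │ 12 │  9 │ 11 │     
├────┼────┼────┼────┤     
│  7 │  6 │ 14 │    │     
├────┼────┼────┼────┤     
│  8 │ 10 │ 13 │ 15 │     
└────┴────┴────┴────┘     
Moves: 2                  
                          
                          
                          


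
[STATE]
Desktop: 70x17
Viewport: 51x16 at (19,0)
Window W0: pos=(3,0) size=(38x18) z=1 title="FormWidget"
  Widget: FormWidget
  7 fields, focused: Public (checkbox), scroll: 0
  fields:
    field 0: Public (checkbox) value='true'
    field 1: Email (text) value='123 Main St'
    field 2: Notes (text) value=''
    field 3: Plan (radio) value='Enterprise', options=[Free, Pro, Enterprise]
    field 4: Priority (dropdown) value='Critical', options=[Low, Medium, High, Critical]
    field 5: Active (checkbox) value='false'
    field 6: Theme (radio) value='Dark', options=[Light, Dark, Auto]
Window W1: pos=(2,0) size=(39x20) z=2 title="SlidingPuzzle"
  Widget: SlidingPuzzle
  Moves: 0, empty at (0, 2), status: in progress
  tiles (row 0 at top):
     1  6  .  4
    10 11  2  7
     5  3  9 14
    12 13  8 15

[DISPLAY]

━━━━━━━━━━━━━━━━━━━━━┓                             
                     ┃                             
─────────────────────┨                             
────┐                ┃                             
  4 │                ┃                             
────┤                ┃                             
  7 │                ┃                             
────┤                ┃                             
 14 │                ┃                             
────┤                ┃                             
 15 │                ┃                             
────┘                ┃                             
                     ┃                             
                     ┃                             
                     ┃                             
                     ┃                             


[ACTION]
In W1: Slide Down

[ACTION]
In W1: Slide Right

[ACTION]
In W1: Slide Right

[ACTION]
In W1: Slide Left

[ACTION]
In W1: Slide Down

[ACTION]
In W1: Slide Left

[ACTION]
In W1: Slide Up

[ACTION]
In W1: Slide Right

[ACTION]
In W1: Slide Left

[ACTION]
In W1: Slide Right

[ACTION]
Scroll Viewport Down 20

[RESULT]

                     ┃                             
─────────────────────┨                             
────┐                ┃                             
  4 │                ┃                             
────┤                ┃                             
  7 │                ┃                             
────┤                ┃                             
 14 │                ┃                             
────┤                ┃                             
 15 │                ┃                             
────┘                ┃                             
                     ┃                             
                     ┃                             
                     ┃                             
                     ┃                             
                     ┃                             


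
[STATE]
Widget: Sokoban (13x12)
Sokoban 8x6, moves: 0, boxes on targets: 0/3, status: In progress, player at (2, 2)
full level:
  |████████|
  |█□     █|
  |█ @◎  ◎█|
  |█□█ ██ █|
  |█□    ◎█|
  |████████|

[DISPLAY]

████████     
█□     █     
█ @◎  ◎█     
█□█ ██ █     
█□    ◎█     
████████     
Moves: 0  0/3
             
             
             
             
             


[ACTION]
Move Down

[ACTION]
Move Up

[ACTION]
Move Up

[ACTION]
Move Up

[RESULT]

████████     
█□@    █     
█  ◎  ◎█     
█□█ ██ █     
█□    ◎█     
████████     
Moves: 1  0/3
             
             
             
             
             


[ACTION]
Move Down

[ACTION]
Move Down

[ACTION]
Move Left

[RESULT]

████████     
█□     █     
█@ ◎  ◎█     
█□█ ██ █     
█□    ◎█     
████████     
Moves: 3  0/3
             
             
             
             
             


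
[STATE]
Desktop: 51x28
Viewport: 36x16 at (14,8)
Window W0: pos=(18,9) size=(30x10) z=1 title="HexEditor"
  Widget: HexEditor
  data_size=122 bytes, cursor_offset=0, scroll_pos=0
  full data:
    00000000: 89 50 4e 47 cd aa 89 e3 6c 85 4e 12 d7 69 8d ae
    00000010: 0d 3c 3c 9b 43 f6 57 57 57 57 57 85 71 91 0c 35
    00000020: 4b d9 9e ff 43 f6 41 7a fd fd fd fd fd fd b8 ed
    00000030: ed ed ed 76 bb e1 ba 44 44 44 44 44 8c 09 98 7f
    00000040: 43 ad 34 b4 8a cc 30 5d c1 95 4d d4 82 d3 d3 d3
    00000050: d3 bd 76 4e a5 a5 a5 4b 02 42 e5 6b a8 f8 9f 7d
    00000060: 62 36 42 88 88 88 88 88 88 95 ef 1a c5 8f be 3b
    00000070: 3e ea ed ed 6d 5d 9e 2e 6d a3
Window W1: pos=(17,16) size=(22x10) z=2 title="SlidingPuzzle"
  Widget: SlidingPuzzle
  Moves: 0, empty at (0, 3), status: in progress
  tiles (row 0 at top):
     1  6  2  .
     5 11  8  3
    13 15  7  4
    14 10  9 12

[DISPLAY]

                                    
    ┏━━━━━━━━━━━━━━━━━━━━━━━━━━━━┓  
    ┃ HexEditor                  ┃  
    ┠────────────────────────────┨  
    ┃00000000  89 50 4e 47 cd aa ┃  
    ┃00000010  0d 3c 3c 9b 43 f6 ┃  
    ┃00000020  4b d9 9e ff 43 f6 ┃  
    ┃00000030  ed ed ed 76 bb e1 ┃  
   ┏━━━━━━━━━━━━━━━━━━━━┓4 8a cc ┃  
   ┃ SlidingPuzzle      ┃e a5 a5 ┃  
   ┠────────────────────┨━━━━━━━━┛  
   ┃┌────┬────┬────┬────┃           
   ┃│  1 │  6 │  2 │    ┃           
   ┃├────┼────┼────┼────┃           
   ┃│  5 │ 11 │  8 │  3 ┃           
   ┃├────┼────┼────┼────┃           


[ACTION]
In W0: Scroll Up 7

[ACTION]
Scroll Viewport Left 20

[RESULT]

                                    
                  ┏━━━━━━━━━━━━━━━━━
                  ┃ HexEditor       
                  ┠─────────────────
                  ┃00000000  89 50 4
                  ┃00000010  0d 3c 3
                  ┃00000020  4b d9 9
                  ┃00000030  ed ed e
                 ┏━━━━━━━━━━━━━━━━━━
                 ┃ SlidingPuzzle    
                 ┠──────────────────
                 ┃┌────┬────┬────┬──
                 ┃│  1 │  6 │  2 │  
                 ┃├────┼────┼────┼──
                 ┃│  5 │ 11 │  8 │  
                 ┃├────┼────┼────┼──


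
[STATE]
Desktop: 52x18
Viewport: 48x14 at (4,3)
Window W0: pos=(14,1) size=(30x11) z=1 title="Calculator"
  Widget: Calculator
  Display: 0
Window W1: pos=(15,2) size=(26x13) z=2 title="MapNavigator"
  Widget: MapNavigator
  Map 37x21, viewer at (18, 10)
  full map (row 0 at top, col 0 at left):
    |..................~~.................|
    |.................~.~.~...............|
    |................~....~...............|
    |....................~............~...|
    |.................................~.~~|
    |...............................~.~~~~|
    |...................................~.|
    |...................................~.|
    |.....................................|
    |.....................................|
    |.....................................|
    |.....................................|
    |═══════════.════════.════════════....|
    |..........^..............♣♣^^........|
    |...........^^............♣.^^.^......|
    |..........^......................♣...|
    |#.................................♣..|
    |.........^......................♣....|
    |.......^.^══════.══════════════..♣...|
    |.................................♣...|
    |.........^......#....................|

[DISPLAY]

          ┠┃ MapNavigator           ┃──┨        
          ┃┠────────────────────────┨ 0┃        
          ┃┃........................┃  ┃        
          ┃┃........................┃  ┃        
          ┃┃........................┃  ┃        
          ┃┃........................┃  ┃        
          ┃┃............@...........┃  ┃        
          ┃┃........................┃  ┃        
          ┗┃═════.════════.═════════┃━━┛        
           ┃....^..............♣♣^^.┃           
           ┃.....^^............♣.^^.┃           
           ┗━━━━━━━━━━━━━━━━━━━━━━━━┛           
                                                
                                                


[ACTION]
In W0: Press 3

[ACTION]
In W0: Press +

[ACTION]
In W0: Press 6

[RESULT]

          ┠┃ MapNavigator           ┃──┨        
          ┃┠────────────────────────┨ 6┃        
          ┃┃........................┃  ┃        
          ┃┃........................┃  ┃        
          ┃┃........................┃  ┃        
          ┃┃........................┃  ┃        
          ┃┃............@...........┃  ┃        
          ┃┃........................┃  ┃        
          ┗┃═════.════════.═════════┃━━┛        
           ┃....^..............♣♣^^.┃           
           ┃.....^^............♣.^^.┃           
           ┗━━━━━━━━━━━━━━━━━━━━━━━━┛           
                                                
                                                


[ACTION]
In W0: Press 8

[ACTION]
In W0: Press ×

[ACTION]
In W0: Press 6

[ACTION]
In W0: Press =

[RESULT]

          ┠┃ MapNavigator           ┃──┨        
          ┃┠────────────────────────┨26┃        
          ┃┃........................┃  ┃        
          ┃┃........................┃  ┃        
          ┃┃........................┃  ┃        
          ┃┃........................┃  ┃        
          ┃┃............@...........┃  ┃        
          ┃┃........................┃  ┃        
          ┗┃═════.════════.═════════┃━━┛        
           ┃....^..............♣♣^^.┃           
           ┃.....^^............♣.^^.┃           
           ┗━━━━━━━━━━━━━━━━━━━━━━━━┛           
                                                
                                                


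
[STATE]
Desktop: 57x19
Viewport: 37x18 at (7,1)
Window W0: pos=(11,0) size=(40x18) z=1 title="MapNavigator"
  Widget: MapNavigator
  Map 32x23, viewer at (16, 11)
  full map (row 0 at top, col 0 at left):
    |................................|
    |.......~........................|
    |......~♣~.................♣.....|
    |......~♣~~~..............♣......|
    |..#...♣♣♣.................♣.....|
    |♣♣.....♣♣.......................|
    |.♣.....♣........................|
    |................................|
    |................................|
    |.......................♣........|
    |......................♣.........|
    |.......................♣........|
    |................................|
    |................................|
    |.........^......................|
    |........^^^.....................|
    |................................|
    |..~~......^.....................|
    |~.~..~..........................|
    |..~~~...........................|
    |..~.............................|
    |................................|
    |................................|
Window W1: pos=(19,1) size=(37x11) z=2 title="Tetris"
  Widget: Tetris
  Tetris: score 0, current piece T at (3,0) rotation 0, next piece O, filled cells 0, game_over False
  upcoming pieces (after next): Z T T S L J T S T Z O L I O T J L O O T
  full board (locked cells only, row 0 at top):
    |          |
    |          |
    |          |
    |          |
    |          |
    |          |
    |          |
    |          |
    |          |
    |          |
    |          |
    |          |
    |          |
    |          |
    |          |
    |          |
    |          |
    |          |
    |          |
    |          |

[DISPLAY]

    ┃ MapNav┏━━━━━━━━━━━━━━━━━━━━━━━━
    ┠───────┃ Tetris                 
    ┃   ..#.┠────────────────────────
    ┃   ♣♣..┃          │Next:        
    ┃   .♣..┃          │▓▓           
    ┃   ....┃          │▓▓           
    ┃   ....┃          │             
    ┃   ....┃          │             
    ┃   ....┃          │             
    ┃   ....┃          │Score:       
    ┃   ....┗━━━━━━━━━━━━━━━━━━━━━━━━
    ┃   .............................
    ┃   .........^...................
    ┃   ........^^^..................
    ┃   .............................
    ┃   ..~~......^..................
    ┗━━━━━━━━━━━━━━━━━━━━━━━━━━━━━━━━
                                     


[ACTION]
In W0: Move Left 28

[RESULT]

    ┃ MapNav┏━━━━━━━━━━━━━━━━━━━━━━━━
    ┠───────┃ Tetris                 
    ┃       ┠────────────────────────
    ┃       ┃          │Next:        
    ┃       ┃          │▓▓           
    ┃       ┃          │▓▓           
    ┃       ┃          │             
    ┃       ┃          │             
    ┃       ┃          │             
    ┃       ┃          │Score:       
    ┃       ┗━━━━━━━━━━━━━━━━━━━━━━━━
    ┃                   .............
    ┃                   .........^...
    ┃                   ........^^^..
    ┃                   .............
    ┃                   ..~~......^..
    ┗━━━━━━━━━━━━━━━━━━━━━━━━━━━━━━━━
                                     


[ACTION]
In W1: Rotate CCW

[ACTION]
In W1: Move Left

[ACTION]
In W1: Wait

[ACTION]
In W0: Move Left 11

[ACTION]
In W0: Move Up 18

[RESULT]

    ┃ MapNav┏━━━━━━━━━━━━━━━━━━━━━━━━
    ┠───────┃ Tetris                 
    ┃       ┠────────────────────────
    ┃       ┃          │Next:        
    ┃       ┃          │▓▓           
    ┃       ┃          │▓▓           
    ┃       ┃          │             
    ┃       ┃          │             
    ┃       ┃          │             
    ┃       ┃          │Score:       
    ┃       ┗━━━━━━━━━━━━━━━━━━━━━━━━
    ┃                   ......~♣~....
    ┃                   ......~♣~~~..
    ┃                   ..#...♣♣♣....
    ┃                   ♣♣.....♣♣....
    ┃                   .♣.....♣.....
    ┗━━━━━━━━━━━━━━━━━━━━━━━━━━━━━━━━
                                     


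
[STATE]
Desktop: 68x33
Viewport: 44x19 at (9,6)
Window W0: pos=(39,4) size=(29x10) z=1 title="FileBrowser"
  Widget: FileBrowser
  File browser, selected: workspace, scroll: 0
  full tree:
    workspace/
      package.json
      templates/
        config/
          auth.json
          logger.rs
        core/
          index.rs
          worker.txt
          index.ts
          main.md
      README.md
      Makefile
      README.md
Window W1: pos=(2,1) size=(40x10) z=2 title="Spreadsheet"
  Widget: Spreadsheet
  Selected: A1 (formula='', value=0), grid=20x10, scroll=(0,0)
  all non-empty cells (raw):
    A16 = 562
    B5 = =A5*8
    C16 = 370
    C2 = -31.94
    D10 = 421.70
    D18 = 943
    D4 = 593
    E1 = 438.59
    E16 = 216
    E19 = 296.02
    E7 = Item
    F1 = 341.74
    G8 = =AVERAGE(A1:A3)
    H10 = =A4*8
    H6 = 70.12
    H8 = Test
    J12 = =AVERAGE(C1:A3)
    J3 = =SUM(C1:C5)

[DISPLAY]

--------------------------------┃───────────
   [0]       0       0       0  ┃[-] workspa
     0       0  -31.94       0  ┃  package.j
     0       0       0       0  ┃  [+] templ
━━━━━━━━━━━━━━━━━━━━━━━━━━━━━━━━┛  README.md
                              ┃    Makefile 
                              ┃    README.md
                              ┗━━━━━━━━━━━━━
                                            
                                            
                                            
                                            
                                            
                                            
                                            
                                            
                                            
                                            
                                            


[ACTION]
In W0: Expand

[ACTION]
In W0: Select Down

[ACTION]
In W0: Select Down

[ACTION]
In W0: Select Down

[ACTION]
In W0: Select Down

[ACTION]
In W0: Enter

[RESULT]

--------------------------------┃───────────
   [0]       0       0       0  ┃[-] workspa
     0       0  -31.94       0  ┃  package.j
     0       0       0       0  ┃  [+] templ
━━━━━━━━━━━━━━━━━━━━━━━━━━━━━━━━┛  README.md
                              ┃  > Makefile 
                              ┃    README.md
                              ┗━━━━━━━━━━━━━
                                            
                                            
                                            
                                            
                                            
                                            
                                            
                                            
                                            
                                            
                                            
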